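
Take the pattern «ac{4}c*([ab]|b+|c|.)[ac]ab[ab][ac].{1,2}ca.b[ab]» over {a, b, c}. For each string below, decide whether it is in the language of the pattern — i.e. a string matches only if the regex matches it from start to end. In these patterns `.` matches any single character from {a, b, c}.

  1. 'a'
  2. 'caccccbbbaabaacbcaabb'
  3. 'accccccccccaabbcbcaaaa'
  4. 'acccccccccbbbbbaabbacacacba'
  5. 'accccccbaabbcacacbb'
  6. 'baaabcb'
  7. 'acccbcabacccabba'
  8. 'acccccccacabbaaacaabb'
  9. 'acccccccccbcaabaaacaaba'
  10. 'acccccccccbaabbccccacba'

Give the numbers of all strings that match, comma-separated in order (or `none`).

1. 'a' → no match — must start with 'ac'
2 → no match — must start with 'ac'
3 → no match
4 → match
5 → match
6. 'baaabcb' → no match — must start with 'ac'
7 → no match
8 → match
9 → no match
10 → match

4, 5, 8, 10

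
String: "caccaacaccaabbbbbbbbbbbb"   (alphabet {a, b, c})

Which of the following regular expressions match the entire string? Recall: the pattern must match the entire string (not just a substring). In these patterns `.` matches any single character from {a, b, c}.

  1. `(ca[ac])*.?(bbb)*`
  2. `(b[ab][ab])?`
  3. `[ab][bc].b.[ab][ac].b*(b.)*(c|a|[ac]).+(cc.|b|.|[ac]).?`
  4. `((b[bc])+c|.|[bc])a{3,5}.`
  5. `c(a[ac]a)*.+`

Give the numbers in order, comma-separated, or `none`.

1, 5

1 → match
2 → no match
3 → no match
4 → no match
5 → match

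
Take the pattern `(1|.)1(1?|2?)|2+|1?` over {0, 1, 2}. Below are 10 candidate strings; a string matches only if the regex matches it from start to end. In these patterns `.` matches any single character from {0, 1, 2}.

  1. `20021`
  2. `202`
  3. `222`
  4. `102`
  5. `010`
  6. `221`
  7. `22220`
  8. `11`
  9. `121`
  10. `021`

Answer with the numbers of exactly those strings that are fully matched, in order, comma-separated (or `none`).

3, 8

1 → no match
2 → no match
3 → match
4 → no match
5 → no match
6 → no match
7 → no match
8 → match
9 → no match
10 → no match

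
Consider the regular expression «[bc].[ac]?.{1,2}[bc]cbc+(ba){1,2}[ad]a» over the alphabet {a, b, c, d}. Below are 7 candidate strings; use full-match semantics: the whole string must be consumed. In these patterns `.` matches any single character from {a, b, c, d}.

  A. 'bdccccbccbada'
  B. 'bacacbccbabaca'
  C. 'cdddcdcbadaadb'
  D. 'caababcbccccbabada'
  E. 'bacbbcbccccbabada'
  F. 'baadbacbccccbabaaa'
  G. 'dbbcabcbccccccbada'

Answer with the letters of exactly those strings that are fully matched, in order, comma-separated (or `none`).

A, D, E

A → match
B → no match
C → no match — must end with 'a'
D → match
E → match
F → no match
G → no match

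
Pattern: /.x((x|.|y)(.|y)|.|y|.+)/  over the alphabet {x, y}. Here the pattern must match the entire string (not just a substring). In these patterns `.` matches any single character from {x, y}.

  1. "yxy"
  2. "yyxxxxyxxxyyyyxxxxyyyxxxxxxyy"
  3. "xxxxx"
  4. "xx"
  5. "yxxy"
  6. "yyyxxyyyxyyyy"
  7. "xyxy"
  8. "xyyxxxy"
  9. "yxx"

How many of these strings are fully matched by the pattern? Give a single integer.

4

1. "yxy" → match
2 → no match
3. "xxxxx" → match
4. "xx" → no match
5. "yxxy" → match
6 → no match
7. "xyxy" → no match
8. "xyyxxxy" → no match
9. "yxx" → match
Total matched: 4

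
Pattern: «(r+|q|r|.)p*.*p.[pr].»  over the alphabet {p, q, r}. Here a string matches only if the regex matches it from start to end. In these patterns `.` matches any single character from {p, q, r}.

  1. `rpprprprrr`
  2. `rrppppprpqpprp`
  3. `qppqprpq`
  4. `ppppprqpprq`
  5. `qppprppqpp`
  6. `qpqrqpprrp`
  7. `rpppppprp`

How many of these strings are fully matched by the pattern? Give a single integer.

7

1. `rpprprprrr` → match
2 → match
3. `qppqprpq` → match
4. `ppppprqpprq` → match
5. `qppprppqpp` → match
6. `qpqrqpprrp` → match
7. `rpppppprp` → match
Total matched: 7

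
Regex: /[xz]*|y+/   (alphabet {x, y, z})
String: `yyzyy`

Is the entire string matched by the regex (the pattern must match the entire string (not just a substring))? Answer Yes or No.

No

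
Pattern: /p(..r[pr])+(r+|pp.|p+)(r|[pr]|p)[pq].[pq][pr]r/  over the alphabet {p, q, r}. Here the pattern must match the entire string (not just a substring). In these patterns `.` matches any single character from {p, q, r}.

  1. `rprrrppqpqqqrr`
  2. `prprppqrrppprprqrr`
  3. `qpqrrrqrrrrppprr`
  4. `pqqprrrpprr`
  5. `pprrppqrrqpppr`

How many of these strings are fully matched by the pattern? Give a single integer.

1 → no match — must start with `p`
2 → match
3 → no match — must start with `p`
4 → no match
5 → no match
Total matched: 1

1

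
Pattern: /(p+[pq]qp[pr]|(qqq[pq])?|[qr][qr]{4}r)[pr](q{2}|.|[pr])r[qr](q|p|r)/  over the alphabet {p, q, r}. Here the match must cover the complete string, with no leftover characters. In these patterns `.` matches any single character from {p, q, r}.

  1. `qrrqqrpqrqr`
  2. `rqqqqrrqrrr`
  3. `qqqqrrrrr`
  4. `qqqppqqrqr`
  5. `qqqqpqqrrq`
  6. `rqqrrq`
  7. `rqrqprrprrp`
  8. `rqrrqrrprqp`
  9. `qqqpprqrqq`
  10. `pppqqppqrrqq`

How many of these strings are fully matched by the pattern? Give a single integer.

1 → match
2 → match
3 → match
4 → match
5 → match
6 → match
7 → no match
8 → match
9 → no match
10 → no match
Total matched: 7

7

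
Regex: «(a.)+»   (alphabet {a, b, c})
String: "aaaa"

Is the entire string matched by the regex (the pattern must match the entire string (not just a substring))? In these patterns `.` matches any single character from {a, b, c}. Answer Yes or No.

Yes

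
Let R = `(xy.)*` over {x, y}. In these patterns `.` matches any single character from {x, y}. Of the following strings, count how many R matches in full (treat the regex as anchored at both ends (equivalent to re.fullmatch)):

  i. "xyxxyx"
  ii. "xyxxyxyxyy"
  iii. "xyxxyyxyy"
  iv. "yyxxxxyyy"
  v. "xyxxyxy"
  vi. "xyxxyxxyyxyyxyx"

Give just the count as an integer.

i → match
ii → no match
iii → match
iv → no match
v → no match
vi → match
Total matched: 3

3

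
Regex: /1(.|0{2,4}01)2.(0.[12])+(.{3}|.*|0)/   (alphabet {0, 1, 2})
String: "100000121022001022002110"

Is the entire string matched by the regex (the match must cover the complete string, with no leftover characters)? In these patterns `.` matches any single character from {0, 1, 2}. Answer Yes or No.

Yes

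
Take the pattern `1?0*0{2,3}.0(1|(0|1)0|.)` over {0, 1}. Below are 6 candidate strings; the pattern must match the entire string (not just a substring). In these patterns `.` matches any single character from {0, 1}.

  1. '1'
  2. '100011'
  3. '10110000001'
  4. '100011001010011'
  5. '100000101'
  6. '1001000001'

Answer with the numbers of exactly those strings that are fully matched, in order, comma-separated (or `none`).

1 → no match
2 → no match
3 → no match
4 → no match
5 → match
6 → no match

5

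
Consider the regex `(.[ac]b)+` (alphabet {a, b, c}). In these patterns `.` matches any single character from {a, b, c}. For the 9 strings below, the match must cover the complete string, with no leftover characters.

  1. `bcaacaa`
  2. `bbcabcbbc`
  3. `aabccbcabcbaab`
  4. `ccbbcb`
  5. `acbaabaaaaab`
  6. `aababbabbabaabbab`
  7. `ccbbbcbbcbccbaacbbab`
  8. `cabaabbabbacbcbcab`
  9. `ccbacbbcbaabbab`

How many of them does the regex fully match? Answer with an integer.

2

1 → no match — must end with `b`
2 → no match — must end with `b`
3 → no match
4 → match
5 → no match
6 → no match
7 → no match
8 → no match
9 → match
Total matched: 2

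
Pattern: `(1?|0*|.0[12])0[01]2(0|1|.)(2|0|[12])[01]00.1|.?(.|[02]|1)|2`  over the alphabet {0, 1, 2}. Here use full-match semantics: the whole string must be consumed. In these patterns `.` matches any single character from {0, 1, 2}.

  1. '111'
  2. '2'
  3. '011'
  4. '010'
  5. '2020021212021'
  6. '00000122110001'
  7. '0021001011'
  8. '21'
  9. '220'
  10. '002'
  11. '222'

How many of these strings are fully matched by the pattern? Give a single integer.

1 → no match
2 → match
3 → no match
4 → no match
5 → no match
6 → match
7 → no match
8 → match
9 → no match
10 → no match
11 → no match
Total matched: 3

3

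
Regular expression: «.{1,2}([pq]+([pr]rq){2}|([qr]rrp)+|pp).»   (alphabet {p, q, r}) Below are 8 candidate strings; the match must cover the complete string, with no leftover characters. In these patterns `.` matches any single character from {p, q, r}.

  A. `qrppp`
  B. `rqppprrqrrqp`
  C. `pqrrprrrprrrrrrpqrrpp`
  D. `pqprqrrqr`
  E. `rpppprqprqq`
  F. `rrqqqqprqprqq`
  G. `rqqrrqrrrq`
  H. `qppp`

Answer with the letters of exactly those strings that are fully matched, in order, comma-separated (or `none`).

A, B, D, E, F, H

A → match
B → match
C → no match
D → match
E → match
F → match
G → no match
H → match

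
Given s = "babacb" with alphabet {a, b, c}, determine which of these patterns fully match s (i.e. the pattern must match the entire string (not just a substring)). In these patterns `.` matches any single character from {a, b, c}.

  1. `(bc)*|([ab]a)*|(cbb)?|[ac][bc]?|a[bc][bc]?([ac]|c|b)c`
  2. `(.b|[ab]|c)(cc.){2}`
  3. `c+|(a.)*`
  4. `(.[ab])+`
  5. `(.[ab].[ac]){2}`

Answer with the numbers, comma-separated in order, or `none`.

4

1 → no match
2 → no match
3 → no match
4 → match
5 → no match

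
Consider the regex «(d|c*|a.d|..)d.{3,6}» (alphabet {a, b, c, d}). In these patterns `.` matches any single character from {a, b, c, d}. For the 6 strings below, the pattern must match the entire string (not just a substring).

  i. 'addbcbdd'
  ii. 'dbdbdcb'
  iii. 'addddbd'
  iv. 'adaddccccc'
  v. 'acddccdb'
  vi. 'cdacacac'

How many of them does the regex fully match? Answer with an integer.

i. 'addbcbdd' → match
ii. 'dbdbdcb' → match
iii. 'addddbd' → match
iv. 'adaddccccc' → no match
v. 'acddccdb' → match
vi. 'cdacacac' → match
Total matched: 5

5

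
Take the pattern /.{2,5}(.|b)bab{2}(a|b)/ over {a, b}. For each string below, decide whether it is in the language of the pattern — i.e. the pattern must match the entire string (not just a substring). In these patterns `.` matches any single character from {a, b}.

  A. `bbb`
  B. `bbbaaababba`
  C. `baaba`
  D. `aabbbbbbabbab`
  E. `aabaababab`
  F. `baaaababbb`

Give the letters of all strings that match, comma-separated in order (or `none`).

B, F

A → no match
B → match
C → no match
D → no match
E → no match
F → match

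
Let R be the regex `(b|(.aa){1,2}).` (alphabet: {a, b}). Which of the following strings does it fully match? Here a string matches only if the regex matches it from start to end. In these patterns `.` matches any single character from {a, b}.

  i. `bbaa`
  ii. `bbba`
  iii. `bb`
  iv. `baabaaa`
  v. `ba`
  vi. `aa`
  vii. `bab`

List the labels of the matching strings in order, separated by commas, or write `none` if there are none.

i. `bbaa` → no match
ii. `bbba` → no match
iii. `bb` → match
iv. `baabaaa` → match
v. `ba` → match
vi. `aa` → no match
vii. `bab` → no match

iii, iv, v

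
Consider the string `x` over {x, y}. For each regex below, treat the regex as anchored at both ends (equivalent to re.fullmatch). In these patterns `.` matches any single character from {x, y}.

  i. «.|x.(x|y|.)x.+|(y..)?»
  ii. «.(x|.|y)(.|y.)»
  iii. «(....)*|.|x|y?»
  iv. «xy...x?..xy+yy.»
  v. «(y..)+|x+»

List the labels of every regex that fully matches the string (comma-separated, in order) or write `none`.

i → match
ii → no match
iii → match
iv → no match — must start with `xy`
v → match

i, iii, v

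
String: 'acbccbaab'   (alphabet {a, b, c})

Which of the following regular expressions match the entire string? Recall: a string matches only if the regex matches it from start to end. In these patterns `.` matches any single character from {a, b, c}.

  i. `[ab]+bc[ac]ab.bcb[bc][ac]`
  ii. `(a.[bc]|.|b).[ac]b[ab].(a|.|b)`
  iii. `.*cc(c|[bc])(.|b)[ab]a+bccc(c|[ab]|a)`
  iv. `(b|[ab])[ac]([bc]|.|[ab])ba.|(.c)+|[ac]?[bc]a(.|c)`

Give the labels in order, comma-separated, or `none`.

i → no match
ii → match
iii → no match
iv → no match

ii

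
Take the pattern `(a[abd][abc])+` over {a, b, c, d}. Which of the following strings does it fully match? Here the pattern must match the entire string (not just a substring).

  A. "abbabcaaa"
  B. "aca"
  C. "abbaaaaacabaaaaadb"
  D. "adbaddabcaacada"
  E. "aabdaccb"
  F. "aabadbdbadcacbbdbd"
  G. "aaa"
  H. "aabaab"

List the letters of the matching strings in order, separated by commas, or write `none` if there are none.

A → match
B → no match
C → match
D → no match
E → no match
F → no match
G → match
H → match

A, C, G, H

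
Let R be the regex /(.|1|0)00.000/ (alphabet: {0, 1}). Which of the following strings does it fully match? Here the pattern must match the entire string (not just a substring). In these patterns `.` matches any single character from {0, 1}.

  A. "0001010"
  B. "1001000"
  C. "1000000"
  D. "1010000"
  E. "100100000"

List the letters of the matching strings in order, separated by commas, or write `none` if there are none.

B, C

A → no match — must end with "000"
B → match
C → match
D → no match
E → no match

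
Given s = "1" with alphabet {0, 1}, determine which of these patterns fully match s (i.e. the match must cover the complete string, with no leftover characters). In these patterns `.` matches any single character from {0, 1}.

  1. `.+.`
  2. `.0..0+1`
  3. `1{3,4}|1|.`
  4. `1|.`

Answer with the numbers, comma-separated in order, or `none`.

1 → no match
2 → no match — must end with "01"
3 → match
4 → match

3, 4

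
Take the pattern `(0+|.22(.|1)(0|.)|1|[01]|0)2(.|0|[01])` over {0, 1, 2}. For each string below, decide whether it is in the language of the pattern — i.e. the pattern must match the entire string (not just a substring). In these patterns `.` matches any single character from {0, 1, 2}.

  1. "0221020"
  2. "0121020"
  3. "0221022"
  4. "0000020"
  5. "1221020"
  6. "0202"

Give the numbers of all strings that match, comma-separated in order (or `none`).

1 → match
2 → no match
3 → match
4 → match
5 → match
6 → no match

1, 3, 4, 5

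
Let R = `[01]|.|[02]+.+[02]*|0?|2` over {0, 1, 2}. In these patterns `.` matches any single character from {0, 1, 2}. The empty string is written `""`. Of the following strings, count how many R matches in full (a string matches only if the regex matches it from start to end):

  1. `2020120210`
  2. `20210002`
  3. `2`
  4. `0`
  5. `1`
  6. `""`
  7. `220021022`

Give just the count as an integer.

1 → match
2 → match
3 → match
4 → match
5 → match
6 → match
7 → match
Total matched: 7

7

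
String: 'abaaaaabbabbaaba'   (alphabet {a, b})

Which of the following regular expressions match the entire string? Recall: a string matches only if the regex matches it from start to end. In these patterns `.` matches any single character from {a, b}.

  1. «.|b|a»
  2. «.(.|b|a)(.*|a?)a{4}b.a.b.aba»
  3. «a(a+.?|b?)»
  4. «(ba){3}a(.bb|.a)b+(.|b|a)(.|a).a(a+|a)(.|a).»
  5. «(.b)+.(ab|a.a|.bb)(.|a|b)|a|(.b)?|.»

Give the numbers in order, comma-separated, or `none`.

2

1 → no match
2 → match
3 → no match
4 → no match — must start with 'ba'
5 → no match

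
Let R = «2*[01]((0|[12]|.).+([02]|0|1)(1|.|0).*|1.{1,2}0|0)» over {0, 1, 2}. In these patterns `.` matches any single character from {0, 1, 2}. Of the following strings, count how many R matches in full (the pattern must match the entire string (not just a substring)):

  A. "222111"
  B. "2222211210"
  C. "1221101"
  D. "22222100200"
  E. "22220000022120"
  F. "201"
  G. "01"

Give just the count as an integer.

A → no match
B → match
C → match
D → match
E → match
F → no match
G → no match
Total matched: 4

4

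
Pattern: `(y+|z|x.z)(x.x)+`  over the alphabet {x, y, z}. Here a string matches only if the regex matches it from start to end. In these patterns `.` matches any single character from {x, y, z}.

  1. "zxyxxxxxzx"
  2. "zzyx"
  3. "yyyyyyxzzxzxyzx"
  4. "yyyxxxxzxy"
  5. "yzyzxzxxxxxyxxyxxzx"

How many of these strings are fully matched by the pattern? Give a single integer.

1 → match
2 → no match
3 → no match
4 → no match — must end with "x"
5 → no match
Total matched: 1

1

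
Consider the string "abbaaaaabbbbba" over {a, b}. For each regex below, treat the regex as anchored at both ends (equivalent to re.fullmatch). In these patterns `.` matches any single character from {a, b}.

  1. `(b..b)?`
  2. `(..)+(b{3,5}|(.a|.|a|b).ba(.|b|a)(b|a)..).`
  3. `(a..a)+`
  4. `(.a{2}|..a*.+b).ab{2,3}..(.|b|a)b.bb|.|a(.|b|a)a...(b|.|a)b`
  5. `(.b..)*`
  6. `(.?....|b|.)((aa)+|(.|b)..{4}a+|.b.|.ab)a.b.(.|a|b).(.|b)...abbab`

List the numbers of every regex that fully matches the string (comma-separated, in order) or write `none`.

2

1 → no match
2 → match
3 → no match
4 → no match
5 → no match
6 → no match — must end with "abbab"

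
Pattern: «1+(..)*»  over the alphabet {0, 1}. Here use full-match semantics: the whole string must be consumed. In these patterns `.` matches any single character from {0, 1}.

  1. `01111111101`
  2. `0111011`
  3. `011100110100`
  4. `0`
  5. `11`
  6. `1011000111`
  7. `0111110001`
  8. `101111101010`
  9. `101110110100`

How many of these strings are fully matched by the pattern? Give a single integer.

1 → no match — must start with `1`
2 → no match — must start with `1`
3 → no match — must start with `1`
4 → no match — must start with `1`
5 → match
6 → no match
7 → no match — must start with `1`
8 → no match
9 → no match
Total matched: 1

1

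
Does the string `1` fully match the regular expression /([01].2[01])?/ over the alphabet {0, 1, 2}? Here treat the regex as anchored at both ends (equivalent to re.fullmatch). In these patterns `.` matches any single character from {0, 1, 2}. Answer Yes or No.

No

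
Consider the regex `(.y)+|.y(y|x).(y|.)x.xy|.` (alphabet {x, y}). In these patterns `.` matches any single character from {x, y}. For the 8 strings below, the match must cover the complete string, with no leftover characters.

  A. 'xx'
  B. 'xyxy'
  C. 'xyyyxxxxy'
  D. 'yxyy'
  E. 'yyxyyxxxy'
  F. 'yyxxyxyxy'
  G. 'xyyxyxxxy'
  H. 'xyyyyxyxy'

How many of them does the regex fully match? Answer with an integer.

6

A. 'xx' → no match
B. 'xyxy' → match
C. 'xyyyxxxxy' → match
D. 'yxyy' → no match
E. 'yyxyyxxxy' → match
F. 'yyxxyxyxy' → match
G. 'xyyxyxxxy' → match
H. 'xyyyyxyxy' → match
Total matched: 6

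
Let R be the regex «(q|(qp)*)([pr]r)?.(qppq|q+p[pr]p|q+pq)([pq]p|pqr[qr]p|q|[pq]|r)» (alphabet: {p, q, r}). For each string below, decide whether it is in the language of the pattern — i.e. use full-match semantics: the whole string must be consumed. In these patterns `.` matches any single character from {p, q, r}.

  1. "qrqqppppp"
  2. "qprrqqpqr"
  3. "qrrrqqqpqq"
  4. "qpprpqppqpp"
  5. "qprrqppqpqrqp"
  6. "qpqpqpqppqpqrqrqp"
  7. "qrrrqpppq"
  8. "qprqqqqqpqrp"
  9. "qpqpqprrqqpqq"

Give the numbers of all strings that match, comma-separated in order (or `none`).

1, 2, 3, 4, 5, 7, 9

1 → match
2 → match
3 → match
4 → match
5 → match
6 → no match
7 → match
8 → no match
9 → match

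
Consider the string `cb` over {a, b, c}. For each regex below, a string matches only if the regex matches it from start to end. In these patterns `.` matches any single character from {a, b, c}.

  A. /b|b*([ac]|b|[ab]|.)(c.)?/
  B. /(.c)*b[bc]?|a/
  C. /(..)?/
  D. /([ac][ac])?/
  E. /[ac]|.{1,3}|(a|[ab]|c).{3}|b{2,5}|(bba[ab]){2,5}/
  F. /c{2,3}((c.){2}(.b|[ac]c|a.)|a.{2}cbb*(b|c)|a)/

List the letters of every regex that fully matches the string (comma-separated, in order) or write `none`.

C, E

A → no match
B → no match
C → match
D → no match
E → match
F → no match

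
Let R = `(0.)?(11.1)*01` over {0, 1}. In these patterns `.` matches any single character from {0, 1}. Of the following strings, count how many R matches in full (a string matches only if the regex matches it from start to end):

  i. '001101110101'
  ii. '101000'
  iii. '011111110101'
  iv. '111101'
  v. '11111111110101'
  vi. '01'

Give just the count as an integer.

i. '001101110101' → match
ii. '101000' → no match — must end with '01'
iii. '011111110101' → match
iv. '111101' → match
v → match
vi. '01' → match
Total matched: 5

5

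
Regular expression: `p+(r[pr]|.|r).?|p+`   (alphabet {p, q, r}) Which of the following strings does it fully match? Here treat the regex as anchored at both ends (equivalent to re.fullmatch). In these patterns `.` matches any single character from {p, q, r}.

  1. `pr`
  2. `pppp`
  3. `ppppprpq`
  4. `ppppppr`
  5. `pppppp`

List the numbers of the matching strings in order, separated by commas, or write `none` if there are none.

1 → match
2 → match
3 → match
4 → match
5 → match

1, 2, 3, 4, 5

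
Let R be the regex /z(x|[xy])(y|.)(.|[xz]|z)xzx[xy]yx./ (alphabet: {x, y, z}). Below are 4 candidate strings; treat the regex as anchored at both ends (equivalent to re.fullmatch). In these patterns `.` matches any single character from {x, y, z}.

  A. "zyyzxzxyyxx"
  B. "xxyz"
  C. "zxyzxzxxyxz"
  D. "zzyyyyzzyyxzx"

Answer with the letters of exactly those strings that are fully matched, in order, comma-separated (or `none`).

A, C

A → match
B → no match — must start with "z"
C → match
D → no match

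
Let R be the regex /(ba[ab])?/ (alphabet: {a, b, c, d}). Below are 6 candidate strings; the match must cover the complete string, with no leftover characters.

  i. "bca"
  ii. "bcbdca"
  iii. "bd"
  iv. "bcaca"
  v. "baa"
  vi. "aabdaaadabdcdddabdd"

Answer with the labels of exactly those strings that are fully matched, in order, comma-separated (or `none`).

v

i → no match
ii → no match
iii → no match
iv → no match
v → match
vi → no match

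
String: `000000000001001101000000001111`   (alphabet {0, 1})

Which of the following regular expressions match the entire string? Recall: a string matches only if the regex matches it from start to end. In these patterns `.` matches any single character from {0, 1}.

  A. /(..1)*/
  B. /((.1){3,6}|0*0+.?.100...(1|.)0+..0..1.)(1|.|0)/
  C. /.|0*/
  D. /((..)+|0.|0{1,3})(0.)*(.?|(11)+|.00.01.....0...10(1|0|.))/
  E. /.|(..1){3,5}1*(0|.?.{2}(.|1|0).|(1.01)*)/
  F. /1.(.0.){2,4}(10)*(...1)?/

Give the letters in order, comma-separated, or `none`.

A → no match
B → match
C → no match
D → match
E → no match
F → no match — must start with `1`

B, D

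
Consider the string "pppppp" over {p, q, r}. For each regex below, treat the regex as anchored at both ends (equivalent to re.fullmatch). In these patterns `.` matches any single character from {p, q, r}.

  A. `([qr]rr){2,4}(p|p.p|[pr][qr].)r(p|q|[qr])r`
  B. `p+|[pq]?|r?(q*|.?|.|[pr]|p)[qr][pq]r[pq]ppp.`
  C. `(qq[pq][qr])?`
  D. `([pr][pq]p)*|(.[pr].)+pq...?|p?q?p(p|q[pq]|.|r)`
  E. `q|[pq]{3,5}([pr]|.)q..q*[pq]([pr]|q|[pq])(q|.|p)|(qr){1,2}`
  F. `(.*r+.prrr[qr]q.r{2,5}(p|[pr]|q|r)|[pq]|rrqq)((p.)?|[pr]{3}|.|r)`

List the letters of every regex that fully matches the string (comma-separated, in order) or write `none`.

B, D

A → no match — must end with "r"
B → match
C → no match
D → match
E → no match
F → no match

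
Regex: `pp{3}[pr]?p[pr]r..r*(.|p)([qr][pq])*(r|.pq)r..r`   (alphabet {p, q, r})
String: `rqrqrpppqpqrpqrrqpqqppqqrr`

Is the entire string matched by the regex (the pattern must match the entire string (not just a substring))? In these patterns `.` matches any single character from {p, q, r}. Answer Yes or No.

Every match must start with `pp`, but `rqrqrpppqpqrpqrrqpqqppqqrr` does not.

No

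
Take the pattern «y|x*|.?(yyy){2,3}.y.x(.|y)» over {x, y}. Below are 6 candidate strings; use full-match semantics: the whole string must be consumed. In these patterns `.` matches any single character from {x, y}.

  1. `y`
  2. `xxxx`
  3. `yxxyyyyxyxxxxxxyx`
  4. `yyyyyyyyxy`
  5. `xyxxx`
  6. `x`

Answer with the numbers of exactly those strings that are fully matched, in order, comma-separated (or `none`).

1 → match
2 → match
3 → no match
4 → no match
5 → no match
6 → match

1, 2, 6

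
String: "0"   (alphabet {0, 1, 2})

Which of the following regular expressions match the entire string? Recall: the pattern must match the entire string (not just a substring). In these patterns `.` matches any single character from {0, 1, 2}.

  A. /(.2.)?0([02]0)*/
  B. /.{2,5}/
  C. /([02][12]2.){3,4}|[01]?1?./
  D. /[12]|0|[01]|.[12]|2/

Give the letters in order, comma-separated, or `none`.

A → match
B → no match
C → match
D → match

A, C, D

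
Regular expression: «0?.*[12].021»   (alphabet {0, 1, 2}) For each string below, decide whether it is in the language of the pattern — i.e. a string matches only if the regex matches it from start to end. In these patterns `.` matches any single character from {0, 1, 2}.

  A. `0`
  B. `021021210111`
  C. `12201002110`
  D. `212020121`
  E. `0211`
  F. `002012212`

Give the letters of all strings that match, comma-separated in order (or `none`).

A → no match — must end with `021`
B → no match — must end with `021`
C → no match — must end with `021`
D → no match — must end with `021`
E → no match — must end with `021`
F → no match — must end with `021`

none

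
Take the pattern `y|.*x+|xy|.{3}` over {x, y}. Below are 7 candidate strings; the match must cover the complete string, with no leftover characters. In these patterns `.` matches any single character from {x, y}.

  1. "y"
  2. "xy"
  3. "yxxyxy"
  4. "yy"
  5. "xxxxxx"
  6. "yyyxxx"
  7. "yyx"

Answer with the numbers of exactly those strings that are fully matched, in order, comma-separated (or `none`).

1 → match
2 → match
3 → no match
4 → no match
5 → match
6 → match
7 → match

1, 2, 5, 6, 7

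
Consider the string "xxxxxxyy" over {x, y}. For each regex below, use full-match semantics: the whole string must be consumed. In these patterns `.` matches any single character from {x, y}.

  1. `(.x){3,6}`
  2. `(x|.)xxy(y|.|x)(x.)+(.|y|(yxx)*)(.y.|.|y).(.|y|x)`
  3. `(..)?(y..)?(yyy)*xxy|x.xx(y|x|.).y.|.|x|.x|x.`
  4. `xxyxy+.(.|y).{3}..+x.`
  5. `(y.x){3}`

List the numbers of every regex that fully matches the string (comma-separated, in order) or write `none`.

1 → no match — must end with "x"
2 → no match
3 → match
4 → no match — must start with "xxyxy"
5 → no match — must start with "y"

3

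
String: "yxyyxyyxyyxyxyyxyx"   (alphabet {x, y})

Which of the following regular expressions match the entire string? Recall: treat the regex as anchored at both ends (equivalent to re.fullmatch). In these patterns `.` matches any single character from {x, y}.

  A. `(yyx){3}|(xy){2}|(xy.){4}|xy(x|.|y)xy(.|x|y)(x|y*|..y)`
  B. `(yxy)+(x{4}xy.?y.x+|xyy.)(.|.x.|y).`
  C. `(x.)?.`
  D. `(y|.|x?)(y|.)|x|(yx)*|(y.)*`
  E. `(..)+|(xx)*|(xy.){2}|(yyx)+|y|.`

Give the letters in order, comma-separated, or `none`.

B, E

A → no match
B → match
C → no match
D → no match
E → match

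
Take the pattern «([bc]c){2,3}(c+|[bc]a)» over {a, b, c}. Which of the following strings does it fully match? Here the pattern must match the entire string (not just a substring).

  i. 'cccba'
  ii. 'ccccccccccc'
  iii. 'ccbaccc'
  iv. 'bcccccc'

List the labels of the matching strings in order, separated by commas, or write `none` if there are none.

ii, iv

i → no match
ii → match
iii → no match
iv → match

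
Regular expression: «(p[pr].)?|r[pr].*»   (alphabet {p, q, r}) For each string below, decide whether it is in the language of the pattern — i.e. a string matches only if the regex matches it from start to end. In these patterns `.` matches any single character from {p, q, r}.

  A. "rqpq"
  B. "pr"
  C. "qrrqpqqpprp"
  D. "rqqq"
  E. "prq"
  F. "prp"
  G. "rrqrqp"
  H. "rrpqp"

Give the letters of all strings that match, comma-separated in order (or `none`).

A → no match
B → no match
C → no match
D → no match
E → match
F → match
G → match
H → match

E, F, G, H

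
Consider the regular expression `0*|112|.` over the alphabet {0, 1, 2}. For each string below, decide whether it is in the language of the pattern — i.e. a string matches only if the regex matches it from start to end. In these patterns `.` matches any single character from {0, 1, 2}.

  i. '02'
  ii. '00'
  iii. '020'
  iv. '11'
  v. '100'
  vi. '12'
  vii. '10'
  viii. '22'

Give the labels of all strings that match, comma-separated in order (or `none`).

i → no match
ii → match
iii → no match
iv → no match
v → no match
vi → no match
vii → no match
viii → no match

ii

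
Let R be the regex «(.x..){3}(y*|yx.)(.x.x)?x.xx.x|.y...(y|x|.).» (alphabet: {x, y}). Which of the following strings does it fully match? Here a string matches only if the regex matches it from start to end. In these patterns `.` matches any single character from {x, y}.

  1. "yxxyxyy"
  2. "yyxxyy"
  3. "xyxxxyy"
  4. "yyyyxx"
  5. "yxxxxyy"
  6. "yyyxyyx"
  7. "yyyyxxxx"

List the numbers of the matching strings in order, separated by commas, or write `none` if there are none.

1 → no match
2 → no match
3 → match
4 → no match
5 → no match
6 → match
7 → no match

3, 6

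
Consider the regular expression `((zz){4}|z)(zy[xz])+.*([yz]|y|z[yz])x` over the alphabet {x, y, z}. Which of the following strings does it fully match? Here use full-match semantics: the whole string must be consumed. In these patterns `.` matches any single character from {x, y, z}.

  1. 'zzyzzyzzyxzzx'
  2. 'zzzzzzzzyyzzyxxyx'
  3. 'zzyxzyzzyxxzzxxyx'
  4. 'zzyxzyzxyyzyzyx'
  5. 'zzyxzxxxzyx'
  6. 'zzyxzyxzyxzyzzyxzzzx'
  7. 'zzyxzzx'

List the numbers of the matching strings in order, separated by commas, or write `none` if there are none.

1, 3, 4, 5, 6, 7

1 → match
2 → no match
3 → match
4 → match
5 → match
6 → match
7 → match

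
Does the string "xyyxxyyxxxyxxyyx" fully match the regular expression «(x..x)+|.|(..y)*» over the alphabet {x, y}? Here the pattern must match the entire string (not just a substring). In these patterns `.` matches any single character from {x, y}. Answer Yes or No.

Yes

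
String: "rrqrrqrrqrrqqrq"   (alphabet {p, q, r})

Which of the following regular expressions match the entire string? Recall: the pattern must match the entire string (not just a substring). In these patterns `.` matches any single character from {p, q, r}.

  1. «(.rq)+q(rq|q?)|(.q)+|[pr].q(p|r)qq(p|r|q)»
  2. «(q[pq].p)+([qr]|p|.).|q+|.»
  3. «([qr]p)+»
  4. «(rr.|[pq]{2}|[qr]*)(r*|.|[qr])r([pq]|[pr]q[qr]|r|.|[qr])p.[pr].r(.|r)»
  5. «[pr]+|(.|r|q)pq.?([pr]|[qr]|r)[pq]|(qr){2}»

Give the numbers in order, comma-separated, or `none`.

1 → match
2 → no match
3 → no match — must end with "p"
4 → no match
5 → no match

1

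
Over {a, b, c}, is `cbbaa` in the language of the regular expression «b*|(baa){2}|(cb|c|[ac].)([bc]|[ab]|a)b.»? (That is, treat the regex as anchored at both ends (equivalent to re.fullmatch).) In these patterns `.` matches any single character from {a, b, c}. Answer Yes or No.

No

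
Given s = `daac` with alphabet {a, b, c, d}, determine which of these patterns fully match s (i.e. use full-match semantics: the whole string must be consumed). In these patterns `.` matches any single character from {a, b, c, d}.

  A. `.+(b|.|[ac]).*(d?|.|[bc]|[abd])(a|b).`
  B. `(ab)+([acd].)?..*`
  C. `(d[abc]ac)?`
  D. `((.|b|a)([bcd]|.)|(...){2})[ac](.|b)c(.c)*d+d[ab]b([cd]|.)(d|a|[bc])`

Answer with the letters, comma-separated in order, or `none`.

A → match
B → no match — must start with `ab`
C → match
D → no match

A, C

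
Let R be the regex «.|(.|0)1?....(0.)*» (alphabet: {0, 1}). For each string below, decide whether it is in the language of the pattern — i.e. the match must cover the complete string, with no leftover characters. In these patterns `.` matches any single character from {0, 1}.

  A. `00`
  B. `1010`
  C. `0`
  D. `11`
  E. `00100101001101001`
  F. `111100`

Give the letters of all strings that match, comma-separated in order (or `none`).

A → no match
B → no match
C → match
D → no match
E → no match
F → match

C, F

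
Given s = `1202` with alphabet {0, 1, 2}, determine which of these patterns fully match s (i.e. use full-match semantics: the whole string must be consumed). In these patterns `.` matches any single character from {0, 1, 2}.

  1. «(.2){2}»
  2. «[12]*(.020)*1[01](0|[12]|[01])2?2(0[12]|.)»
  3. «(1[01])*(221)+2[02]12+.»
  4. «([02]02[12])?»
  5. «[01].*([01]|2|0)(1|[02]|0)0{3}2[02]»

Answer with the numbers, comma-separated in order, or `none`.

1 → match
2 → no match
3 → no match
4 → no match
5 → no match

1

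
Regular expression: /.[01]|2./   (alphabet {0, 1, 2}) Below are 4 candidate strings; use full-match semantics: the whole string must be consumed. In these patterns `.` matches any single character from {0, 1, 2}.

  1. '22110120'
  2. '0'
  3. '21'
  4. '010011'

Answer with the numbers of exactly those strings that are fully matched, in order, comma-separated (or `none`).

3

1. '22110120' → no match
2. '0' → no match
3. '21' → match
4. '010011' → no match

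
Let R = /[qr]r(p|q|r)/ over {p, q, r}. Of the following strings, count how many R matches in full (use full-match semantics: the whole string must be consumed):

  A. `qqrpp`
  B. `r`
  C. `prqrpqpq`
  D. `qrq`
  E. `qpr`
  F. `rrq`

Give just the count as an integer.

2

A → no match
B → no match
C → no match
D → match
E → no match
F → match
Total matched: 2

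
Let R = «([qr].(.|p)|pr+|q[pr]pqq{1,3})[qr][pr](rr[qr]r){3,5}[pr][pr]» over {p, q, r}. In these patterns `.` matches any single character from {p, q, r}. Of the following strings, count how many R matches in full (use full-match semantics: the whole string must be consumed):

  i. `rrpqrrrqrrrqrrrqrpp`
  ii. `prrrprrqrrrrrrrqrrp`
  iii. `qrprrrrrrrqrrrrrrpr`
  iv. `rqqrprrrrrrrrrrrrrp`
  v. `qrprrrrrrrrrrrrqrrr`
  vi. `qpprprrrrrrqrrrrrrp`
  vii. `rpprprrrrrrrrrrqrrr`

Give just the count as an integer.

i → match
ii → match
iii → no match
iv → match
v → match
vi → match
vii → match
Total matched: 6

6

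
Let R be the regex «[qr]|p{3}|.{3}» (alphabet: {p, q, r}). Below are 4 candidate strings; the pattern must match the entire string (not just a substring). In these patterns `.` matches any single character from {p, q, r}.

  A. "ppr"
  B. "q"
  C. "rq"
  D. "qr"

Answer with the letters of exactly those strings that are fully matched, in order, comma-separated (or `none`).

A, B

A. "ppr" → match
B. "q" → match
C. "rq" → no match
D. "qr" → no match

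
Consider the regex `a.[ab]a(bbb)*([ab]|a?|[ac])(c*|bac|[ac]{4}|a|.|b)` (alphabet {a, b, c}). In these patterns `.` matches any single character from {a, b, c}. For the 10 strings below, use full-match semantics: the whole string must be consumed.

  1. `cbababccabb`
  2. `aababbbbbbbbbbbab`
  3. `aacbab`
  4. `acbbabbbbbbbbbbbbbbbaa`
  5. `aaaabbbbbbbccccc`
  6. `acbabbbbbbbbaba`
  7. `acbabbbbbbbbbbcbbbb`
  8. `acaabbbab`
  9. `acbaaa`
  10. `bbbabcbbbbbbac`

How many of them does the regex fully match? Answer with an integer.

1 → no match — must start with `a`
2 → no match
3 → no match
4 → no match
5 → match
6 → no match
7 → no match
8 → match
9 → match
10 → no match — must start with `a`
Total matched: 3

3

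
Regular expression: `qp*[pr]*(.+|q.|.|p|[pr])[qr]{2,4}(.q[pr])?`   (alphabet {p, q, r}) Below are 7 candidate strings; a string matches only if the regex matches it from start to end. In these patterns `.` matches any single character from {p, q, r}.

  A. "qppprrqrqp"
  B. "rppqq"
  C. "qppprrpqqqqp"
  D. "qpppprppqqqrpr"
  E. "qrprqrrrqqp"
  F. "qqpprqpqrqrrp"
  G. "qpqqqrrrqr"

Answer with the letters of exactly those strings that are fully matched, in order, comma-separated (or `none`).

A → match
B → no match — must start with "q"
C → match
D → no match
E → match
F → no match
G → match

A, C, E, G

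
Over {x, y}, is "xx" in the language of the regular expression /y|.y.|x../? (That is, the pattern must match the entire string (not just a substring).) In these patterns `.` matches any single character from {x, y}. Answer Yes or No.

No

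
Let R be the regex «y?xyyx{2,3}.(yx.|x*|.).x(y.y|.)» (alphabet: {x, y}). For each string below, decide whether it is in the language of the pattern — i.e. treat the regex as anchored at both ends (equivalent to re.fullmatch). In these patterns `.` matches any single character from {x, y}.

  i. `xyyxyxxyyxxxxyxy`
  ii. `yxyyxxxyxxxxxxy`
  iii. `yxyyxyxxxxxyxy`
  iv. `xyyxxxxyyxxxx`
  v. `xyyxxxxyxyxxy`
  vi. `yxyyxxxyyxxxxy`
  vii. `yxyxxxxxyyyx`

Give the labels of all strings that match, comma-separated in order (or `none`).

ii, v, vi

i → no match
ii → match
iii → no match
iv → no match
v → match
vi → match
vii. `yxyxxxxxyyyx` → no match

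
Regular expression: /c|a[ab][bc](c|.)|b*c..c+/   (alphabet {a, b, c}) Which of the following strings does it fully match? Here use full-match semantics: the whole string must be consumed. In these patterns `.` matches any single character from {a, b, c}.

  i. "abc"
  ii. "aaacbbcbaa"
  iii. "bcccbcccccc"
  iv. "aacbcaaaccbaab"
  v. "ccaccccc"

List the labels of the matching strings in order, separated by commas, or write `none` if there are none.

i. "abc" → no match
ii. "aaacbbcbaa" → no match
iii. "bcccbcccccc" → no match
iv → no match
v. "ccaccccc" → match

v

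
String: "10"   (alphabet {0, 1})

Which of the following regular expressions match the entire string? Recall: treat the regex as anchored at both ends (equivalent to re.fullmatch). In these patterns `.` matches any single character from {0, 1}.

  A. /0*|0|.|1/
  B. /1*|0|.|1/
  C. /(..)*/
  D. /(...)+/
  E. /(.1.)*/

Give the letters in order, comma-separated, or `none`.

A → no match
B → no match
C → match
D → no match
E → no match

C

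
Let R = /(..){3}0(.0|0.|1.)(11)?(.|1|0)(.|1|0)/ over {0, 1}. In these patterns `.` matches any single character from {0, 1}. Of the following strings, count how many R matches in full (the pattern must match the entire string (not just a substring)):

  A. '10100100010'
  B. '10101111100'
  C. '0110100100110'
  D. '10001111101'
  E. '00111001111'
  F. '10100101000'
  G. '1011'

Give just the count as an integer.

3

A → match
B → no match
C → no match
D → no match
E → match
F → match
G → no match
Total matched: 3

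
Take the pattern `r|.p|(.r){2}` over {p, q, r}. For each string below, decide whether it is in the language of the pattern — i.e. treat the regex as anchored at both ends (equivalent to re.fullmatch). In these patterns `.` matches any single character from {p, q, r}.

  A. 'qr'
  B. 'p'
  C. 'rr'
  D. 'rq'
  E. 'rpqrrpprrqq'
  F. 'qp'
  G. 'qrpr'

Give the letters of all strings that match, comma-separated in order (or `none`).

F, G

A → no match
B → no match
C → no match
D → no match
E → no match
F → match
G → match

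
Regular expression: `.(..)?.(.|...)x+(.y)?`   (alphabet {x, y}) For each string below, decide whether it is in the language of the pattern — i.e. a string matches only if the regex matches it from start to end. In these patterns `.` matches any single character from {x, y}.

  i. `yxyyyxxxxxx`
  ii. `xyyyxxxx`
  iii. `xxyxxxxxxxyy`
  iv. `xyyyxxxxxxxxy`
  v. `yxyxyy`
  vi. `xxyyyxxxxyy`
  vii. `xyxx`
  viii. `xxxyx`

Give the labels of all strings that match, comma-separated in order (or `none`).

i → match
ii → match
iii → match
iv → match
v → match
vi → match
vii → match
viii → no match

i, ii, iii, iv, v, vi, vii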